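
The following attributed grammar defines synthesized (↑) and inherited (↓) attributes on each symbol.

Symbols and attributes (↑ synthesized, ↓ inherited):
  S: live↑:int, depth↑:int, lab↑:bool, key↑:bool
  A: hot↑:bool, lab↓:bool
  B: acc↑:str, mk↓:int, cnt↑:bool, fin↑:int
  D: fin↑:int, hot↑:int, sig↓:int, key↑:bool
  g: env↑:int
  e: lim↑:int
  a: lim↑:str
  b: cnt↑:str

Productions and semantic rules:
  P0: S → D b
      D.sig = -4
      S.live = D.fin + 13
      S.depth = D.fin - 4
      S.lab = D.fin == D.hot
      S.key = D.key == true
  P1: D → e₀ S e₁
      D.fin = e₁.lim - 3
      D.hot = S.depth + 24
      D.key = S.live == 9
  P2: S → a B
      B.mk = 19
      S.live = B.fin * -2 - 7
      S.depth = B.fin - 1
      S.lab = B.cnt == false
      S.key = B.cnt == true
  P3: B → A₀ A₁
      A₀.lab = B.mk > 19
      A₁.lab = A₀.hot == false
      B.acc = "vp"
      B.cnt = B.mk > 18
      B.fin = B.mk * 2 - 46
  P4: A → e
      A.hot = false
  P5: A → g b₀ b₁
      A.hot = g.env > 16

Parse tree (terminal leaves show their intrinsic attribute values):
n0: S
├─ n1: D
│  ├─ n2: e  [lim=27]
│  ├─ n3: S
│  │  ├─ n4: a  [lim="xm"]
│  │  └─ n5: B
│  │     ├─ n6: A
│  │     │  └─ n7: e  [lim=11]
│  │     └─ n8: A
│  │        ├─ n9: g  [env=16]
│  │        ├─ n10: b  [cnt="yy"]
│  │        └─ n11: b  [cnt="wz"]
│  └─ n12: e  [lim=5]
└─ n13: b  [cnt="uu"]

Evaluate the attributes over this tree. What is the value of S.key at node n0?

true

1. n1.sig = -4  [-4]
2. n2.lim = 27  [terminal]
3. n4.lim = "xm"  [terminal]
4. n5.mk = 19  [19]
5. n6.lab = false  [B.mk > 19]
6. n7.lim = 11  [terminal]
7. n6.hot = false  [false]
8. n8.lab = true  [A₀.hot == false]
9. n9.env = 16  [terminal]
10. n10.cnt = "yy"  [terminal]
11. n11.cnt = "wz"  [terminal]
12. n8.hot = false  [g.env > 16]
13. n5.acc = "vp"  ["vp"]
14. n5.cnt = true  [B.mk > 18]
15. n5.fin = -8  [B.mk * 2 - 46]
16. n3.live = 9  [B.fin * -2 - 7]
17. n3.depth = -9  [B.fin - 1]
18. n3.lab = false  [B.cnt == false]
19. n3.key = true  [B.cnt == true]
20. n12.lim = 5  [terminal]
21. n1.fin = 2  [e₁.lim - 3]
22. n1.hot = 15  [S.depth + 24]
23. n1.key = true  [S.live == 9]
24. n13.cnt = "uu"  [terminal]
25. n0.live = 15  [D.fin + 13]
26. n0.depth = -2  [D.fin - 4]
27. n0.lab = false  [D.fin == D.hot]
28. n0.key = true  [D.key == true]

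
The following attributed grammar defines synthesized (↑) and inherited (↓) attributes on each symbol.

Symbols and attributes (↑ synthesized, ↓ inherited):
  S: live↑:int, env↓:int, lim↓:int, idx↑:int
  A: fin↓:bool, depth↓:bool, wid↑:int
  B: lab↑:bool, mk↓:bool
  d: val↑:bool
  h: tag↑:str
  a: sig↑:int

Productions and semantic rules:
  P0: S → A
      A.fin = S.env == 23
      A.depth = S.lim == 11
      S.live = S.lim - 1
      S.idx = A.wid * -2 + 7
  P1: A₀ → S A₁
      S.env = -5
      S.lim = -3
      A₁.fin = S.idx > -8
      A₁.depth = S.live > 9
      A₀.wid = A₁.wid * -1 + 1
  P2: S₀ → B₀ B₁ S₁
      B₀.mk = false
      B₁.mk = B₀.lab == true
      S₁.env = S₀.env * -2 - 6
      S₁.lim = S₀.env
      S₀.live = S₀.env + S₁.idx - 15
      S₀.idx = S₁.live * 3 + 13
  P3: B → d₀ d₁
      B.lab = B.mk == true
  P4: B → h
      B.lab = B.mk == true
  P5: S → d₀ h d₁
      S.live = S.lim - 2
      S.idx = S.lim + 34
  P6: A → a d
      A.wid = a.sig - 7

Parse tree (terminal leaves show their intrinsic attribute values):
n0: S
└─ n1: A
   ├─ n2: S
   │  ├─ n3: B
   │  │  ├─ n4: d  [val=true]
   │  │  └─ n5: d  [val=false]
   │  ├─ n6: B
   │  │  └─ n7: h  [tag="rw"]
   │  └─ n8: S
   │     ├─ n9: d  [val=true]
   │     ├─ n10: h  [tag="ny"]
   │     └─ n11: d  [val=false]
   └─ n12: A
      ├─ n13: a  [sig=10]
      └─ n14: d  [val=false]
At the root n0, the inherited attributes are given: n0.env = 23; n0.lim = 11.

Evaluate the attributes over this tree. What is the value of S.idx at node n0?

1. n0.env = 23  [given at root]
2. n0.lim = 11  [given at root]
3. n1.fin = true  [S.env == 23]
4. n1.depth = true  [S.lim == 11]
5. n2.env = -5  [-5]
6. n2.lim = -3  [-3]
7. n3.mk = false  [false]
8. n4.val = true  [terminal]
9. n5.val = false  [terminal]
10. n3.lab = false  [B.mk == true]
11. n6.mk = false  [B₀.lab == true]
12. n7.tag = "rw"  [terminal]
13. n6.lab = false  [B.mk == true]
14. n8.env = 4  [S₀.env * -2 - 6]
15. n8.lim = -5  [S₀.env]
16. n9.val = true  [terminal]
17. n10.tag = "ny"  [terminal]
18. n11.val = false  [terminal]
19. n8.live = -7  [S.lim - 2]
20. n8.idx = 29  [S.lim + 34]
21. n2.live = 9  [S₀.env + S₁.idx - 15]
22. n2.idx = -8  [S₁.live * 3 + 13]
23. n12.fin = false  [S.idx > -8]
24. n12.depth = false  [S.live > 9]
25. n13.sig = 10  [terminal]
26. n14.val = false  [terminal]
27. n12.wid = 3  [a.sig - 7]
28. n1.wid = -2  [A₁.wid * -1 + 1]
29. n0.live = 10  [S.lim - 1]
30. n0.idx = 11  [A.wid * -2 + 7]

11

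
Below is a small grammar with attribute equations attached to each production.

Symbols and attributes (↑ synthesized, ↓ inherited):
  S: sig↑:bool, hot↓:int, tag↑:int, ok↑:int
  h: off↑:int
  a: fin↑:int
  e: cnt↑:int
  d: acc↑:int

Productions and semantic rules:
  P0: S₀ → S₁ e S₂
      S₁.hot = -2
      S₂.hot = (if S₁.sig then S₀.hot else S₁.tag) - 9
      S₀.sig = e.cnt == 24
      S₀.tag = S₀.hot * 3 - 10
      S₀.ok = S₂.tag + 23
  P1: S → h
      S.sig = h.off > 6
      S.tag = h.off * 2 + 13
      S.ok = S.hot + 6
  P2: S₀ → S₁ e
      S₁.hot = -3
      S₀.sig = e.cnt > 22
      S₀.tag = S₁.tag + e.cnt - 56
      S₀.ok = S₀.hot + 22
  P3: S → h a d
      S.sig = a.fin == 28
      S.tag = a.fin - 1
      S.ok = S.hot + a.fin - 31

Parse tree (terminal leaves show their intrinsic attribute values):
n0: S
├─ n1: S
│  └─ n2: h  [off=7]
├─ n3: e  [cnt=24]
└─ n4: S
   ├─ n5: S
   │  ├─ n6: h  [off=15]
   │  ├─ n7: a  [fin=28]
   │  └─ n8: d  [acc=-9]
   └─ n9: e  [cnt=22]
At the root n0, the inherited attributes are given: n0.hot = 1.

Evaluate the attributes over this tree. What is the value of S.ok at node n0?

1. n0.hot = 1  [given at root]
2. n1.hot = -2  [-2]
3. n2.off = 7  [terminal]
4. n1.sig = true  [h.off > 6]
5. n1.tag = 27  [h.off * 2 + 13]
6. n1.ok = 4  [S.hot + 6]
7. n3.cnt = 24  [terminal]
8. n4.hot = -8  [(if S₁.sig then S₀.hot else S₁.tag) - 9]
9. n5.hot = -3  [-3]
10. n6.off = 15  [terminal]
11. n7.fin = 28  [terminal]
12. n8.acc = -9  [terminal]
13. n5.sig = true  [a.fin == 28]
14. n5.tag = 27  [a.fin - 1]
15. n5.ok = -6  [S.hot + a.fin - 31]
16. n9.cnt = 22  [terminal]
17. n4.sig = false  [e.cnt > 22]
18. n4.tag = -7  [S₁.tag + e.cnt - 56]
19. n4.ok = 14  [S₀.hot + 22]
20. n0.sig = true  [e.cnt == 24]
21. n0.tag = -7  [S₀.hot * 3 - 10]
22. n0.ok = 16  [S₂.tag + 23]

16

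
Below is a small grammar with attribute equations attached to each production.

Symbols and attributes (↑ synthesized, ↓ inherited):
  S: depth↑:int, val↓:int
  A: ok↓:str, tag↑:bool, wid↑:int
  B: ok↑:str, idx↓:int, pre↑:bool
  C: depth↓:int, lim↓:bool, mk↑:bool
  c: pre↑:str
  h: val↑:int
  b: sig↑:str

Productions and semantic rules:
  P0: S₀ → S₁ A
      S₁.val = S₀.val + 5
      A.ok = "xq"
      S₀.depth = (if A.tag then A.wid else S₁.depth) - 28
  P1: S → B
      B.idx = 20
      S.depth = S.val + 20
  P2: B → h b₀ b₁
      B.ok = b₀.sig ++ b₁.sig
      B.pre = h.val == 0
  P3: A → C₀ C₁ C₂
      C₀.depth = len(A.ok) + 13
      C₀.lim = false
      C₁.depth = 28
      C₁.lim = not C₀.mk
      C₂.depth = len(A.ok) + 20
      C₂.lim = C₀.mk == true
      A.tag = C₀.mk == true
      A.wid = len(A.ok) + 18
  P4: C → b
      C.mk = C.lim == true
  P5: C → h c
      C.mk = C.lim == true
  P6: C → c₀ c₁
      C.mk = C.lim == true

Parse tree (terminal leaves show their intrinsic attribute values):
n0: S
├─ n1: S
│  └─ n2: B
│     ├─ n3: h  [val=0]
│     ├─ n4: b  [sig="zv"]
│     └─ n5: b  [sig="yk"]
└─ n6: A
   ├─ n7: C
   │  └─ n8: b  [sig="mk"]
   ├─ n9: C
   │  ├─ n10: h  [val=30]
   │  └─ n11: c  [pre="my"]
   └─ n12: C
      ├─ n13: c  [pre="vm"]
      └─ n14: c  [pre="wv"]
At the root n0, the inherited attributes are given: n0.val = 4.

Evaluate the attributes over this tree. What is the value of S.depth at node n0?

1. n0.val = 4  [given at root]
2. n1.val = 9  [S₀.val + 5]
3. n2.idx = 20  [20]
4. n3.val = 0  [terminal]
5. n4.sig = "zv"  [terminal]
6. n5.sig = "yk"  [terminal]
7. n2.ok = "zvyk"  [b₀.sig ++ b₁.sig]
8. n2.pre = true  [h.val == 0]
9. n1.depth = 29  [S.val + 20]
10. n6.ok = "xq"  ["xq"]
11. n7.depth = 15  [len(A.ok) + 13]
12. n7.lim = false  [false]
13. n8.sig = "mk"  [terminal]
14. n7.mk = false  [C.lim == true]
15. n9.depth = 28  [28]
16. n9.lim = true  [not C₀.mk]
17. n10.val = 30  [terminal]
18. n11.pre = "my"  [terminal]
19. n9.mk = true  [C.lim == true]
20. n12.depth = 22  [len(A.ok) + 20]
21. n12.lim = false  [C₀.mk == true]
22. n13.pre = "vm"  [terminal]
23. n14.pre = "wv"  [terminal]
24. n12.mk = false  [C.lim == true]
25. n6.tag = false  [C₀.mk == true]
26. n6.wid = 20  [len(A.ok) + 18]
27. n0.depth = 1  [(if A.tag then A.wid else S₁.depth) - 28]

1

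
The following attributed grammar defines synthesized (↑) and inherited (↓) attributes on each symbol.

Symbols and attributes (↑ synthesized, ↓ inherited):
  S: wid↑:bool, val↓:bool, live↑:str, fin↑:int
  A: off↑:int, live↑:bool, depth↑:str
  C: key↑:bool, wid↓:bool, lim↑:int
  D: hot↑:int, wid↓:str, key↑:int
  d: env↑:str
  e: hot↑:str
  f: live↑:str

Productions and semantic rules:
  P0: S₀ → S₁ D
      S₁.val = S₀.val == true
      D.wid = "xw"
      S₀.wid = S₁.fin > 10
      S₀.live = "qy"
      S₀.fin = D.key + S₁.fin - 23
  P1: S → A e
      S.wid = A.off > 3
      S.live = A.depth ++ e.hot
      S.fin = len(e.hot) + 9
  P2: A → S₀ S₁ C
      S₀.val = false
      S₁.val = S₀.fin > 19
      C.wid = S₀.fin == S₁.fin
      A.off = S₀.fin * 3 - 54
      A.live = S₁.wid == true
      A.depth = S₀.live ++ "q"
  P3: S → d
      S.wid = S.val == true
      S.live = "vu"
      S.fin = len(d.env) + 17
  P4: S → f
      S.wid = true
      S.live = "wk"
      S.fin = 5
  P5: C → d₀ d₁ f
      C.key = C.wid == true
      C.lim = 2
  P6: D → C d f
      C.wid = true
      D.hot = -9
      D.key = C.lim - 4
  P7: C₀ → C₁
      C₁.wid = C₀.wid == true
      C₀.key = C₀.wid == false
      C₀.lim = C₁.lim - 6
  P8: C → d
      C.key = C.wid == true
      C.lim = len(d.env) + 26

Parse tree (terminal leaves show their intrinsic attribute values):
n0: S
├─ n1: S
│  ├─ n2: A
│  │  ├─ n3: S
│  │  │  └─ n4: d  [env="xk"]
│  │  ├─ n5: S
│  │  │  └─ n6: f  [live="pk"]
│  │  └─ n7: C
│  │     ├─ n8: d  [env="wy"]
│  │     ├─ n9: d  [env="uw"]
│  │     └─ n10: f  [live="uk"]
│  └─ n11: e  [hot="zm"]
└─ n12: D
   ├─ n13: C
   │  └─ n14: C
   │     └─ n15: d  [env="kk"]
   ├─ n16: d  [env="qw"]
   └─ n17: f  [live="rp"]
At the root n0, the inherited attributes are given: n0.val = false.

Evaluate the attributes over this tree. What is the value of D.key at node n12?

18

1. n0.val = false  [given at root]
2. n1.val = false  [S₀.val == true]
3. n3.val = false  [false]
4. n4.env = "xk"  [terminal]
5. n3.wid = false  [S.val == true]
6. n3.live = "vu"  ["vu"]
7. n3.fin = 19  [len(d.env) + 17]
8. n5.val = false  [S₀.fin > 19]
9. n6.live = "pk"  [terminal]
10. n5.wid = true  [true]
11. n5.live = "wk"  ["wk"]
12. n5.fin = 5  [5]
13. n7.wid = false  [S₀.fin == S₁.fin]
14. n8.env = "wy"  [terminal]
15. n9.env = "uw"  [terminal]
16. n10.live = "uk"  [terminal]
17. n7.key = false  [C.wid == true]
18. n7.lim = 2  [2]
19. n2.off = 3  [S₀.fin * 3 - 54]
20. n2.live = true  [S₁.wid == true]
21. n2.depth = "vuq"  [S₀.live ++ "q"]
22. n11.hot = "zm"  [terminal]
23. n1.wid = false  [A.off > 3]
24. n1.live = "vuqzm"  [A.depth ++ e.hot]
25. n1.fin = 11  [len(e.hot) + 9]
26. n12.wid = "xw"  ["xw"]
27. n13.wid = true  [true]
28. n14.wid = true  [C₀.wid == true]
29. n15.env = "kk"  [terminal]
30. n14.key = true  [C.wid == true]
31. n14.lim = 28  [len(d.env) + 26]
32. n13.key = false  [C₀.wid == false]
33. n13.lim = 22  [C₁.lim - 6]
34. n16.env = "qw"  [terminal]
35. n17.live = "rp"  [terminal]
36. n12.hot = -9  [-9]
37. n12.key = 18  [C.lim - 4]
38. n0.wid = true  [S₁.fin > 10]
39. n0.live = "qy"  ["qy"]
40. n0.fin = 6  [D.key + S₁.fin - 23]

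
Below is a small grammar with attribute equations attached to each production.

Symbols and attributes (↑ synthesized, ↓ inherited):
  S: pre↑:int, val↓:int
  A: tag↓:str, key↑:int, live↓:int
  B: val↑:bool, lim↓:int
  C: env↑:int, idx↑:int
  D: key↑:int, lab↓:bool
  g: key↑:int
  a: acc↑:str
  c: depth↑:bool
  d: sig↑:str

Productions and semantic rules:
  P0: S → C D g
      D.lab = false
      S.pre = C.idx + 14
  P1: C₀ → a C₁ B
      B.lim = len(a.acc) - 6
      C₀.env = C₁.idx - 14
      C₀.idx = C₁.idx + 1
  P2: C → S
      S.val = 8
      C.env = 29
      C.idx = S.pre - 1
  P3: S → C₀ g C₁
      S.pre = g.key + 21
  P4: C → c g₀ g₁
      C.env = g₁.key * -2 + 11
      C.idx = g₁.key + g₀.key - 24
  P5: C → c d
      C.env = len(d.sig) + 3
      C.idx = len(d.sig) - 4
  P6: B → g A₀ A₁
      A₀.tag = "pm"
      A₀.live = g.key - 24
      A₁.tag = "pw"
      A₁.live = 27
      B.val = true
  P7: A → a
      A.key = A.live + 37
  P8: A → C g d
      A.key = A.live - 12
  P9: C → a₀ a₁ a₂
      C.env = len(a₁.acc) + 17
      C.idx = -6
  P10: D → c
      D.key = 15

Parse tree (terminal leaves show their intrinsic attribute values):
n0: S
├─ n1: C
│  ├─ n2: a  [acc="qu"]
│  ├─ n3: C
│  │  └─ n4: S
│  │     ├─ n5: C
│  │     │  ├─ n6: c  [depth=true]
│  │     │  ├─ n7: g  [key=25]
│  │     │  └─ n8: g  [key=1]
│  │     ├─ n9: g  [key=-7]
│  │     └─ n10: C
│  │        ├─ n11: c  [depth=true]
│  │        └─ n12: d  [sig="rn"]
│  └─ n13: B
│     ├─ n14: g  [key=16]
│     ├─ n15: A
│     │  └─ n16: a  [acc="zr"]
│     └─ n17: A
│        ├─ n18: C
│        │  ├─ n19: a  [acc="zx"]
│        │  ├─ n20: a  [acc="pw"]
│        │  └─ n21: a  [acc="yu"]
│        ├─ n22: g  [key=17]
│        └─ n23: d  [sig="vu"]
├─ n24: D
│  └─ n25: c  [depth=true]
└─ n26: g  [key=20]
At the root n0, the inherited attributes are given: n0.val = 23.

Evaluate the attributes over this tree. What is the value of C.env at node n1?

1. n0.val = 23  [given at root]
2. n2.acc = "qu"  [terminal]
3. n4.val = 8  [8]
4. n6.depth = true  [terminal]
5. n7.key = 25  [terminal]
6. n8.key = 1  [terminal]
7. n5.env = 9  [g₁.key * -2 + 11]
8. n5.idx = 2  [g₁.key + g₀.key - 24]
9. n9.key = -7  [terminal]
10. n11.depth = true  [terminal]
11. n12.sig = "rn"  [terminal]
12. n10.env = 5  [len(d.sig) + 3]
13. n10.idx = -2  [len(d.sig) - 4]
14. n4.pre = 14  [g.key + 21]
15. n3.env = 29  [29]
16. n3.idx = 13  [S.pre - 1]
17. n13.lim = -4  [len(a.acc) - 6]
18. n14.key = 16  [terminal]
19. n15.tag = "pm"  ["pm"]
20. n15.live = -8  [g.key - 24]
21. n16.acc = "zr"  [terminal]
22. n15.key = 29  [A.live + 37]
23. n17.tag = "pw"  ["pw"]
24. n17.live = 27  [27]
25. n19.acc = "zx"  [terminal]
26. n20.acc = "pw"  [terminal]
27. n21.acc = "yu"  [terminal]
28. n18.env = 19  [len(a₁.acc) + 17]
29. n18.idx = -6  [-6]
30. n22.key = 17  [terminal]
31. n23.sig = "vu"  [terminal]
32. n17.key = 15  [A.live - 12]
33. n13.val = true  [true]
34. n1.env = -1  [C₁.idx - 14]
35. n1.idx = 14  [C₁.idx + 1]
36. n24.lab = false  [false]
37. n25.depth = true  [terminal]
38. n24.key = 15  [15]
39. n26.key = 20  [terminal]
40. n0.pre = 28  [C.idx + 14]

-1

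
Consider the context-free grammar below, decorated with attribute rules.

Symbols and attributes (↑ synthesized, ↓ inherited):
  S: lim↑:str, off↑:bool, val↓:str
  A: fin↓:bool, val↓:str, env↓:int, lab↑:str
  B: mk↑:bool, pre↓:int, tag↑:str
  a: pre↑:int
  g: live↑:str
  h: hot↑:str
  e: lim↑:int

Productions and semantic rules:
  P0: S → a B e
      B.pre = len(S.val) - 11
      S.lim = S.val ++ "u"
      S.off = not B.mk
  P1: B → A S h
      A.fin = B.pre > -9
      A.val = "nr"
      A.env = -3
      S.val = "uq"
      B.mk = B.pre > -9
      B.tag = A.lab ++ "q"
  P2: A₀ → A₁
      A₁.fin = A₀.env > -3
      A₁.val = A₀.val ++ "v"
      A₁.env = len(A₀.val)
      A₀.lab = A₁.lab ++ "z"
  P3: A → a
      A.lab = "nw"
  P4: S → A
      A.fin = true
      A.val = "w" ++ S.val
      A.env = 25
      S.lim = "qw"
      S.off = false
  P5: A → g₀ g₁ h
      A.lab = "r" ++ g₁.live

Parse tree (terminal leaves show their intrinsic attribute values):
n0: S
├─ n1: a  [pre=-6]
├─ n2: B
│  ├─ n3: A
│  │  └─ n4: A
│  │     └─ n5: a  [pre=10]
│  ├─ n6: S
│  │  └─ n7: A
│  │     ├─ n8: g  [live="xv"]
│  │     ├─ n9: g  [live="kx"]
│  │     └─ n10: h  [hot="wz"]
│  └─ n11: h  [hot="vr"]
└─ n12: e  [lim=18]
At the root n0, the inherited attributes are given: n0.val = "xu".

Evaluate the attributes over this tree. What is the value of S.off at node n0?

true

1. n0.val = "xu"  [given at root]
2. n1.pre = -6  [terminal]
3. n2.pre = -9  [len(S.val) - 11]
4. n3.fin = false  [B.pre > -9]
5. n3.val = "nr"  ["nr"]
6. n3.env = -3  [-3]
7. n4.fin = false  [A₀.env > -3]
8. n4.val = "nrv"  [A₀.val ++ "v"]
9. n4.env = 2  [len(A₀.val)]
10. n5.pre = 10  [terminal]
11. n4.lab = "nw"  ["nw"]
12. n3.lab = "nwz"  [A₁.lab ++ "z"]
13. n6.val = "uq"  ["uq"]
14. n7.fin = true  [true]
15. n7.val = "wuq"  ["w" ++ S.val]
16. n7.env = 25  [25]
17. n8.live = "xv"  [terminal]
18. n9.live = "kx"  [terminal]
19. n10.hot = "wz"  [terminal]
20. n7.lab = "rkx"  ["r" ++ g₁.live]
21. n6.lim = "qw"  ["qw"]
22. n6.off = false  [false]
23. n11.hot = "vr"  [terminal]
24. n2.mk = false  [B.pre > -9]
25. n2.tag = "nwzq"  [A.lab ++ "q"]
26. n12.lim = 18  [terminal]
27. n0.lim = "xuu"  [S.val ++ "u"]
28. n0.off = true  [not B.mk]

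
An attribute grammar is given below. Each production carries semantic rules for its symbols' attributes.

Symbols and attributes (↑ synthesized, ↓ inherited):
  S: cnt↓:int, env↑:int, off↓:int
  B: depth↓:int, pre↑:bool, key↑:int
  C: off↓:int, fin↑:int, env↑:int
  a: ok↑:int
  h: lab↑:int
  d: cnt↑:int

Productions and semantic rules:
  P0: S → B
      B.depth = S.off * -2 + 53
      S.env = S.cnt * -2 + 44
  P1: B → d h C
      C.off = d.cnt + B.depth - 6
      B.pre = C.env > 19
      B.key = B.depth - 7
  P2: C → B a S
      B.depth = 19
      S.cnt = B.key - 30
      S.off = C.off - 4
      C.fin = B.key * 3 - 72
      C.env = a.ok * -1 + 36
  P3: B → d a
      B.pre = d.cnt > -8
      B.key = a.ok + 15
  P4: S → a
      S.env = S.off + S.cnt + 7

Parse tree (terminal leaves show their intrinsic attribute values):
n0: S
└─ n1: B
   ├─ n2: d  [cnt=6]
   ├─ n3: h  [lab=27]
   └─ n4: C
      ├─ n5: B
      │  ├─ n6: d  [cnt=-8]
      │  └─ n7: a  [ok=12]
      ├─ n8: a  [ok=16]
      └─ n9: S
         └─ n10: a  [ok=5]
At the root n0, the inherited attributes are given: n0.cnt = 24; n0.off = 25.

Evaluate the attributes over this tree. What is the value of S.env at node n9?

1. n0.cnt = 24  [given at root]
2. n0.off = 25  [given at root]
3. n1.depth = 3  [S.off * -2 + 53]
4. n2.cnt = 6  [terminal]
5. n3.lab = 27  [terminal]
6. n4.off = 3  [d.cnt + B.depth - 6]
7. n5.depth = 19  [19]
8. n6.cnt = -8  [terminal]
9. n7.ok = 12  [terminal]
10. n5.pre = false  [d.cnt > -8]
11. n5.key = 27  [a.ok + 15]
12. n8.ok = 16  [terminal]
13. n9.cnt = -3  [B.key - 30]
14. n9.off = -1  [C.off - 4]
15. n10.ok = 5  [terminal]
16. n9.env = 3  [S.off + S.cnt + 7]
17. n4.fin = 9  [B.key * 3 - 72]
18. n4.env = 20  [a.ok * -1 + 36]
19. n1.pre = true  [C.env > 19]
20. n1.key = -4  [B.depth - 7]
21. n0.env = -4  [S.cnt * -2 + 44]

3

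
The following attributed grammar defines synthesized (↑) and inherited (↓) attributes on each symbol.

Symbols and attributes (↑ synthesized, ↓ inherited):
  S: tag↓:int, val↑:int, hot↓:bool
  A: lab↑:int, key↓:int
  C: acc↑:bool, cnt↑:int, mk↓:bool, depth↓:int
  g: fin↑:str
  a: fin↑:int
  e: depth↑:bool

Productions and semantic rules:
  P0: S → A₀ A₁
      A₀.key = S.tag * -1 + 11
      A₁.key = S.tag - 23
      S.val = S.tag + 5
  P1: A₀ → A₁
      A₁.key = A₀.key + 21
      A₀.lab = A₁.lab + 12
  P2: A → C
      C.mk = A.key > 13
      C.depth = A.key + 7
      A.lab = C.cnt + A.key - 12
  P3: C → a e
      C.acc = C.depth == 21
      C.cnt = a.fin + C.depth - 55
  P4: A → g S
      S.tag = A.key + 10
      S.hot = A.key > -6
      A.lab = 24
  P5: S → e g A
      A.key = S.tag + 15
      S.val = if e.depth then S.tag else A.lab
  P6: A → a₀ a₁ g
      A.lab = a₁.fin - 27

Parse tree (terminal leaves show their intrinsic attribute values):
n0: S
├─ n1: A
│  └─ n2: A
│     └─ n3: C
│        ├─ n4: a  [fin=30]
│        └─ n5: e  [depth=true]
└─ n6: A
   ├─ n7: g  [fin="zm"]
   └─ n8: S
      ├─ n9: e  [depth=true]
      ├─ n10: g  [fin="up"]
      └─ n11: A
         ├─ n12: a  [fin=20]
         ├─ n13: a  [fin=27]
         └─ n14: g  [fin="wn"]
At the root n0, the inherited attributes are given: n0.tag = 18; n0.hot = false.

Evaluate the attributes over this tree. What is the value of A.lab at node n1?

10

1. n0.tag = 18  [given at root]
2. n0.hot = false  [given at root]
3. n1.key = -7  [S.tag * -1 + 11]
4. n2.key = 14  [A₀.key + 21]
5. n3.mk = true  [A.key > 13]
6. n3.depth = 21  [A.key + 7]
7. n4.fin = 30  [terminal]
8. n5.depth = true  [terminal]
9. n3.acc = true  [C.depth == 21]
10. n3.cnt = -4  [a.fin + C.depth - 55]
11. n2.lab = -2  [C.cnt + A.key - 12]
12. n1.lab = 10  [A₁.lab + 12]
13. n6.key = -5  [S.tag - 23]
14. n7.fin = "zm"  [terminal]
15. n8.tag = 5  [A.key + 10]
16. n8.hot = true  [A.key > -6]
17. n9.depth = true  [terminal]
18. n10.fin = "up"  [terminal]
19. n11.key = 20  [S.tag + 15]
20. n12.fin = 20  [terminal]
21. n13.fin = 27  [terminal]
22. n14.fin = "wn"  [terminal]
23. n11.lab = 0  [a₁.fin - 27]
24. n8.val = 5  [if e.depth then S.tag else A.lab]
25. n6.lab = 24  [24]
26. n0.val = 23  [S.tag + 5]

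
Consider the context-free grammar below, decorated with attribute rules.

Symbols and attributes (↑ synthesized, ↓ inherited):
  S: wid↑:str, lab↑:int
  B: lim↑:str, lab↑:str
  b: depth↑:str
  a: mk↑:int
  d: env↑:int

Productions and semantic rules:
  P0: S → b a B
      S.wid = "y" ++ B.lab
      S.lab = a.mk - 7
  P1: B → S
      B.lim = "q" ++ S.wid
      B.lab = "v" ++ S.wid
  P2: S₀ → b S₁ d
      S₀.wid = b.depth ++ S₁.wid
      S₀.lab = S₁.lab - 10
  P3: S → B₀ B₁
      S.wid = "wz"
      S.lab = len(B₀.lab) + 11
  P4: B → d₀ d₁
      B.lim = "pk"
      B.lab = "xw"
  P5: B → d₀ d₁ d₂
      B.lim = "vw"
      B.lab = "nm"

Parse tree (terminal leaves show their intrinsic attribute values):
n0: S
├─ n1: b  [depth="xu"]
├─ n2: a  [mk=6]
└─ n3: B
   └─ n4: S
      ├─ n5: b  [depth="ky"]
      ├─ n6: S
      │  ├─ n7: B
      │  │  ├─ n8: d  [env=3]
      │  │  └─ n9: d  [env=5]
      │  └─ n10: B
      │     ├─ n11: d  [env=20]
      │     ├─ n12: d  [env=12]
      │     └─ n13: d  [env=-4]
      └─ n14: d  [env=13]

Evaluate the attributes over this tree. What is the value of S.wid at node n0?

"yvkywz"

1. n1.depth = "xu"  [terminal]
2. n2.mk = 6  [terminal]
3. n5.depth = "ky"  [terminal]
4. n8.env = 3  [terminal]
5. n9.env = 5  [terminal]
6. n7.lim = "pk"  ["pk"]
7. n7.lab = "xw"  ["xw"]
8. n11.env = 20  [terminal]
9. n12.env = 12  [terminal]
10. n13.env = -4  [terminal]
11. n10.lim = "vw"  ["vw"]
12. n10.lab = "nm"  ["nm"]
13. n6.wid = "wz"  ["wz"]
14. n6.lab = 13  [len(B₀.lab) + 11]
15. n14.env = 13  [terminal]
16. n4.wid = "kywz"  [b.depth ++ S₁.wid]
17. n4.lab = 3  [S₁.lab - 10]
18. n3.lim = "qkywz"  ["q" ++ S.wid]
19. n3.lab = "vkywz"  ["v" ++ S.wid]
20. n0.wid = "yvkywz"  ["y" ++ B.lab]
21. n0.lab = -1  [a.mk - 7]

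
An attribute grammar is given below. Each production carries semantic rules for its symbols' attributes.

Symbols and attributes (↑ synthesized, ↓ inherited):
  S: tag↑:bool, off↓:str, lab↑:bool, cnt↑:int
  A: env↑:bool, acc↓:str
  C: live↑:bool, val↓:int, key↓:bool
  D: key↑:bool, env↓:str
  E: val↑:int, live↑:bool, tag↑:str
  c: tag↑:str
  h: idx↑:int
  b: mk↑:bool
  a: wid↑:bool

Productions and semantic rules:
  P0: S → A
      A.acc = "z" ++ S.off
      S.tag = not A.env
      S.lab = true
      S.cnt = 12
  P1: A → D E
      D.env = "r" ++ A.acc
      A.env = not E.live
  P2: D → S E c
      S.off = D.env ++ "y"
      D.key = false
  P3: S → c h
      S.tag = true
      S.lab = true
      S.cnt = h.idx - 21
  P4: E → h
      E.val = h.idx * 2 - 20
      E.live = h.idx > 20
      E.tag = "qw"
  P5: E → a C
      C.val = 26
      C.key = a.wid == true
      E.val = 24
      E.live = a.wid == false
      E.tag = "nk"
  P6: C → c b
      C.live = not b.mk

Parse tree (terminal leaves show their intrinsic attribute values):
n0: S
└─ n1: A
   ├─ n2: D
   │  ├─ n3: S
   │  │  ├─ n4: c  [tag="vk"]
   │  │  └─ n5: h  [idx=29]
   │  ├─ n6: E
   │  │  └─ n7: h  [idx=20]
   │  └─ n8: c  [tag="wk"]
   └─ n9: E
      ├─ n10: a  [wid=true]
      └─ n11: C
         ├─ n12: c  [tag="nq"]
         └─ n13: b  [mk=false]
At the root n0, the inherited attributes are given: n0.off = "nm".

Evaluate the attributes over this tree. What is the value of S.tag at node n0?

1. n0.off = "nm"  [given at root]
2. n1.acc = "znm"  ["z" ++ S.off]
3. n2.env = "rznm"  ["r" ++ A.acc]
4. n3.off = "rznmy"  [D.env ++ "y"]
5. n4.tag = "vk"  [terminal]
6. n5.idx = 29  [terminal]
7. n3.tag = true  [true]
8. n3.lab = true  [true]
9. n3.cnt = 8  [h.idx - 21]
10. n7.idx = 20  [terminal]
11. n6.val = 20  [h.idx * 2 - 20]
12. n6.live = false  [h.idx > 20]
13. n6.tag = "qw"  ["qw"]
14. n8.tag = "wk"  [terminal]
15. n2.key = false  [false]
16. n10.wid = true  [terminal]
17. n11.val = 26  [26]
18. n11.key = true  [a.wid == true]
19. n12.tag = "nq"  [terminal]
20. n13.mk = false  [terminal]
21. n11.live = true  [not b.mk]
22. n9.val = 24  [24]
23. n9.live = false  [a.wid == false]
24. n9.tag = "nk"  ["nk"]
25. n1.env = true  [not E.live]
26. n0.tag = false  [not A.env]
27. n0.lab = true  [true]
28. n0.cnt = 12  [12]

false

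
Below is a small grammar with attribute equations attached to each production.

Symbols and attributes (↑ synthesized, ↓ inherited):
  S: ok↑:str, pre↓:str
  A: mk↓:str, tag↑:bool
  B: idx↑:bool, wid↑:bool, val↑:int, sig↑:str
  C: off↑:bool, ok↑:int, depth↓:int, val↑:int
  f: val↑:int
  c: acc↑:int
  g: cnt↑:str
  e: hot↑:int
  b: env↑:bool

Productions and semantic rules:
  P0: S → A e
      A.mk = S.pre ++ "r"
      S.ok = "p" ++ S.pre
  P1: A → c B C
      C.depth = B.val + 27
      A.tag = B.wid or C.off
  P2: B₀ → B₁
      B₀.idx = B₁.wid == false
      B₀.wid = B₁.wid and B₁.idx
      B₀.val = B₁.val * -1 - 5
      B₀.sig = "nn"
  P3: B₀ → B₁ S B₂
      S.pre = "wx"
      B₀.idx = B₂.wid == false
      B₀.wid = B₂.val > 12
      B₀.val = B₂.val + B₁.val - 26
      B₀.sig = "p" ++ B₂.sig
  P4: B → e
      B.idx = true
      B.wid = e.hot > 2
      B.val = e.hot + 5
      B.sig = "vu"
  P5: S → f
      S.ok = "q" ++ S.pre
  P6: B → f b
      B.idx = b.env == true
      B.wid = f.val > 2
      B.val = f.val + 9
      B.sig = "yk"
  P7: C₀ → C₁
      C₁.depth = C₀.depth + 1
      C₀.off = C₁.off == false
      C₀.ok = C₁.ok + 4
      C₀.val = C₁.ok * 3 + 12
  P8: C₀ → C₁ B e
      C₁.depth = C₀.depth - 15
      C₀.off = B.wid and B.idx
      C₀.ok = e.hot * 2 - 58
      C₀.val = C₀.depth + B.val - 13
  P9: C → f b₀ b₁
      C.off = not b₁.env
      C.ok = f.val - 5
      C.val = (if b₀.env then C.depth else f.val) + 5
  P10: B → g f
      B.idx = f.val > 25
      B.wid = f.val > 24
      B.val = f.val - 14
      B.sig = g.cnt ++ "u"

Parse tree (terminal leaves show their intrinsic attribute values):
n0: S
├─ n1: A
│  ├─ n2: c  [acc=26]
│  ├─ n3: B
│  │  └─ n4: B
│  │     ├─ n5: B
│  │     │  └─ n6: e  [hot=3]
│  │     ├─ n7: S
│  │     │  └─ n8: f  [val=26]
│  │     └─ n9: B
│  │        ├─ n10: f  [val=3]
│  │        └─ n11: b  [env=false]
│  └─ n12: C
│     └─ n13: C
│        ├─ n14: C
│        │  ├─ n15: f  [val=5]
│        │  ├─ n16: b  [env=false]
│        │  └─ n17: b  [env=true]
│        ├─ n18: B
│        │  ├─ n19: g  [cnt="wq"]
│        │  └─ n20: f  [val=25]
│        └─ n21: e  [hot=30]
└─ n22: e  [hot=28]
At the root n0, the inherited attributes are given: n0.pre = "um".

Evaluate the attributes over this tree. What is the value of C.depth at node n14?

1. n0.pre = "um"  [given at root]
2. n1.mk = "umr"  [S.pre ++ "r"]
3. n2.acc = 26  [terminal]
4. n6.hot = 3  [terminal]
5. n5.idx = true  [true]
6. n5.wid = true  [e.hot > 2]
7. n5.val = 8  [e.hot + 5]
8. n5.sig = "vu"  ["vu"]
9. n7.pre = "wx"  ["wx"]
10. n8.val = 26  [terminal]
11. n7.ok = "qwx"  ["q" ++ S.pre]
12. n10.val = 3  [terminal]
13. n11.env = false  [terminal]
14. n9.idx = false  [b.env == true]
15. n9.wid = true  [f.val > 2]
16. n9.val = 12  [f.val + 9]
17. n9.sig = "yk"  ["yk"]
18. n4.idx = false  [B₂.wid == false]
19. n4.wid = false  [B₂.val > 12]
20. n4.val = -6  [B₂.val + B₁.val - 26]
21. n4.sig = "pyk"  ["p" ++ B₂.sig]
22. n3.idx = true  [B₁.wid == false]
23. n3.wid = false  [B₁.wid and B₁.idx]
24. n3.val = 1  [B₁.val * -1 - 5]
25. n3.sig = "nn"  ["nn"]
26. n12.depth = 28  [B.val + 27]
27. n13.depth = 29  [C₀.depth + 1]
28. n14.depth = 14  [C₀.depth - 15]
29. n15.val = 5  [terminal]
30. n16.env = false  [terminal]
31. n17.env = true  [terminal]
32. n14.off = false  [not b₁.env]
33. n14.ok = 0  [f.val - 5]
34. n14.val = 10  [(if b₀.env then C.depth else f.val) + 5]
35. n19.cnt = "wq"  [terminal]
36. n20.val = 25  [terminal]
37. n18.idx = false  [f.val > 25]
38. n18.wid = true  [f.val > 24]
39. n18.val = 11  [f.val - 14]
40. n18.sig = "wqu"  [g.cnt ++ "u"]
41. n21.hot = 30  [terminal]
42. n13.off = false  [B.wid and B.idx]
43. n13.ok = 2  [e.hot * 2 - 58]
44. n13.val = 27  [C₀.depth + B.val - 13]
45. n12.off = true  [C₁.off == false]
46. n12.ok = 6  [C₁.ok + 4]
47. n12.val = 18  [C₁.ok * 3 + 12]
48. n1.tag = true  [B.wid or C.off]
49. n22.hot = 28  [terminal]
50. n0.ok = "pum"  ["p" ++ S.pre]

14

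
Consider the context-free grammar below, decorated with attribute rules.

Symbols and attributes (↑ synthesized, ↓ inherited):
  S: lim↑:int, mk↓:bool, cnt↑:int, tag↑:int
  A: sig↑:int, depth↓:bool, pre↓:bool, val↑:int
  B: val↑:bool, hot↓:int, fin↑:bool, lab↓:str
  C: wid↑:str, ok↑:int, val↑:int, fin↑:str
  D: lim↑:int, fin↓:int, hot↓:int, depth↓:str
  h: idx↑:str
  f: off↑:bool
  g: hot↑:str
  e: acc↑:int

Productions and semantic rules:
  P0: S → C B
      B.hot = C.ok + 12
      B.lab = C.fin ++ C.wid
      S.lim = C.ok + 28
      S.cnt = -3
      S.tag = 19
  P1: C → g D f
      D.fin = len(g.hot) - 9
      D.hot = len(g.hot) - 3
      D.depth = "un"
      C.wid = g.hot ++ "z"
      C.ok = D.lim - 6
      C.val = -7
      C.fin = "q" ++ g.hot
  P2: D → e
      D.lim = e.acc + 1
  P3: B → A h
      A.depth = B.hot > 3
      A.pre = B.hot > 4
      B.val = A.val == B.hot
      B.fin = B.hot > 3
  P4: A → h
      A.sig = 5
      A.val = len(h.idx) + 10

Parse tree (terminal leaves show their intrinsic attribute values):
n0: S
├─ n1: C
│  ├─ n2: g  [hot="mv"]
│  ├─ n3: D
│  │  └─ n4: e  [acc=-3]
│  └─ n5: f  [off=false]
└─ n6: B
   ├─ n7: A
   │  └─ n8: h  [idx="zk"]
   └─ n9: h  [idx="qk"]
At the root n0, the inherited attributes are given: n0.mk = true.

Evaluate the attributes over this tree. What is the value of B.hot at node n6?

1. n0.mk = true  [given at root]
2. n2.hot = "mv"  [terminal]
3. n3.fin = -7  [len(g.hot) - 9]
4. n3.hot = -1  [len(g.hot) - 3]
5. n3.depth = "un"  ["un"]
6. n4.acc = -3  [terminal]
7. n3.lim = -2  [e.acc + 1]
8. n5.off = false  [terminal]
9. n1.wid = "mvz"  [g.hot ++ "z"]
10. n1.ok = -8  [D.lim - 6]
11. n1.val = -7  [-7]
12. n1.fin = "qmv"  ["q" ++ g.hot]
13. n6.hot = 4  [C.ok + 12]
14. n6.lab = "qmvmvz"  [C.fin ++ C.wid]
15. n7.depth = true  [B.hot > 3]
16. n7.pre = false  [B.hot > 4]
17. n8.idx = "zk"  [terminal]
18. n7.sig = 5  [5]
19. n7.val = 12  [len(h.idx) + 10]
20. n9.idx = "qk"  [terminal]
21. n6.val = false  [A.val == B.hot]
22. n6.fin = true  [B.hot > 3]
23. n0.lim = 20  [C.ok + 28]
24. n0.cnt = -3  [-3]
25. n0.tag = 19  [19]

4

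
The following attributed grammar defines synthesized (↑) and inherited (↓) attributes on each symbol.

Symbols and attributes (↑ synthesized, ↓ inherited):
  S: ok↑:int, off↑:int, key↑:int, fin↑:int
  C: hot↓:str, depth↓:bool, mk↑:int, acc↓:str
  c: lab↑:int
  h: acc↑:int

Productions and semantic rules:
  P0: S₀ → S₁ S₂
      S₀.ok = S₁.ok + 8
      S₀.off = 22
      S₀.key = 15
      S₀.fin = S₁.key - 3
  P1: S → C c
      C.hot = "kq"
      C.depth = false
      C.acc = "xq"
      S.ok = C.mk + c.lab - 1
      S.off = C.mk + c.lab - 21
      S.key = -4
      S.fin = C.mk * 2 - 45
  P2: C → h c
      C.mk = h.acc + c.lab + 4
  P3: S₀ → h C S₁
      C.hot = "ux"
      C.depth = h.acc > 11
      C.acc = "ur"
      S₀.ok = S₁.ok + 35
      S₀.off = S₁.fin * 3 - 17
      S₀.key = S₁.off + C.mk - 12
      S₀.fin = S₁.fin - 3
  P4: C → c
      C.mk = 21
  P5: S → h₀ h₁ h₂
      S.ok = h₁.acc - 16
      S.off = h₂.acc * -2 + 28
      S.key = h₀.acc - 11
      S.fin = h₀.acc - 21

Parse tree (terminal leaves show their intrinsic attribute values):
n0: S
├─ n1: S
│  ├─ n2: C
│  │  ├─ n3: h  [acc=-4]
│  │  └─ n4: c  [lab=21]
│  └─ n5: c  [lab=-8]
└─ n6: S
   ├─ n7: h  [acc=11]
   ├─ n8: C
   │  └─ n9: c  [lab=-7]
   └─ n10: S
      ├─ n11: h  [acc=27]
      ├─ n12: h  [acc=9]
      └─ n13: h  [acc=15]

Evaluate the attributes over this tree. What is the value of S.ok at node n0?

1. n2.hot = "kq"  ["kq"]
2. n2.depth = false  [false]
3. n2.acc = "xq"  ["xq"]
4. n3.acc = -4  [terminal]
5. n4.lab = 21  [terminal]
6. n2.mk = 21  [h.acc + c.lab + 4]
7. n5.lab = -8  [terminal]
8. n1.ok = 12  [C.mk + c.lab - 1]
9. n1.off = -8  [C.mk + c.lab - 21]
10. n1.key = -4  [-4]
11. n1.fin = -3  [C.mk * 2 - 45]
12. n7.acc = 11  [terminal]
13. n8.hot = "ux"  ["ux"]
14. n8.depth = false  [h.acc > 11]
15. n8.acc = "ur"  ["ur"]
16. n9.lab = -7  [terminal]
17. n8.mk = 21  [21]
18. n11.acc = 27  [terminal]
19. n12.acc = 9  [terminal]
20. n13.acc = 15  [terminal]
21. n10.ok = -7  [h₁.acc - 16]
22. n10.off = -2  [h₂.acc * -2 + 28]
23. n10.key = 16  [h₀.acc - 11]
24. n10.fin = 6  [h₀.acc - 21]
25. n6.ok = 28  [S₁.ok + 35]
26. n6.off = 1  [S₁.fin * 3 - 17]
27. n6.key = 7  [S₁.off + C.mk - 12]
28. n6.fin = 3  [S₁.fin - 3]
29. n0.ok = 20  [S₁.ok + 8]
30. n0.off = 22  [22]
31. n0.key = 15  [15]
32. n0.fin = -7  [S₁.key - 3]

20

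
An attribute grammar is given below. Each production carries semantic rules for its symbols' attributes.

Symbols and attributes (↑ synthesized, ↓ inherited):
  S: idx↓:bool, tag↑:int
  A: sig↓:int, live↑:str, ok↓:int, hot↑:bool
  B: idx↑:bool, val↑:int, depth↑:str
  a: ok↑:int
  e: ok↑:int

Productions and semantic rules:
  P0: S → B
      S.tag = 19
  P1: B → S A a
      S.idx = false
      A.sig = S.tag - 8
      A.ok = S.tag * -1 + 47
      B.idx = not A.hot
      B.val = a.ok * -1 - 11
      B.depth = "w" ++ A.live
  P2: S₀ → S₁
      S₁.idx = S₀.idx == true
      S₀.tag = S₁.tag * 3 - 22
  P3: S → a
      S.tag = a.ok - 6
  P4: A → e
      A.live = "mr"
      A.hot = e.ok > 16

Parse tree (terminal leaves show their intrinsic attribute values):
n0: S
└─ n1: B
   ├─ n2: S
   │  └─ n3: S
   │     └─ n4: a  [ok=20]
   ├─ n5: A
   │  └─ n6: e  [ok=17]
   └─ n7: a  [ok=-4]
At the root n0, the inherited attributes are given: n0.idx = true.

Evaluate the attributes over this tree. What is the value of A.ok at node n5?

27

1. n0.idx = true  [given at root]
2. n2.idx = false  [false]
3. n3.idx = false  [S₀.idx == true]
4. n4.ok = 20  [terminal]
5. n3.tag = 14  [a.ok - 6]
6. n2.tag = 20  [S₁.tag * 3 - 22]
7. n5.sig = 12  [S.tag - 8]
8. n5.ok = 27  [S.tag * -1 + 47]
9. n6.ok = 17  [terminal]
10. n5.live = "mr"  ["mr"]
11. n5.hot = true  [e.ok > 16]
12. n7.ok = -4  [terminal]
13. n1.idx = false  [not A.hot]
14. n1.val = -7  [a.ok * -1 - 11]
15. n1.depth = "wmr"  ["w" ++ A.live]
16. n0.tag = 19  [19]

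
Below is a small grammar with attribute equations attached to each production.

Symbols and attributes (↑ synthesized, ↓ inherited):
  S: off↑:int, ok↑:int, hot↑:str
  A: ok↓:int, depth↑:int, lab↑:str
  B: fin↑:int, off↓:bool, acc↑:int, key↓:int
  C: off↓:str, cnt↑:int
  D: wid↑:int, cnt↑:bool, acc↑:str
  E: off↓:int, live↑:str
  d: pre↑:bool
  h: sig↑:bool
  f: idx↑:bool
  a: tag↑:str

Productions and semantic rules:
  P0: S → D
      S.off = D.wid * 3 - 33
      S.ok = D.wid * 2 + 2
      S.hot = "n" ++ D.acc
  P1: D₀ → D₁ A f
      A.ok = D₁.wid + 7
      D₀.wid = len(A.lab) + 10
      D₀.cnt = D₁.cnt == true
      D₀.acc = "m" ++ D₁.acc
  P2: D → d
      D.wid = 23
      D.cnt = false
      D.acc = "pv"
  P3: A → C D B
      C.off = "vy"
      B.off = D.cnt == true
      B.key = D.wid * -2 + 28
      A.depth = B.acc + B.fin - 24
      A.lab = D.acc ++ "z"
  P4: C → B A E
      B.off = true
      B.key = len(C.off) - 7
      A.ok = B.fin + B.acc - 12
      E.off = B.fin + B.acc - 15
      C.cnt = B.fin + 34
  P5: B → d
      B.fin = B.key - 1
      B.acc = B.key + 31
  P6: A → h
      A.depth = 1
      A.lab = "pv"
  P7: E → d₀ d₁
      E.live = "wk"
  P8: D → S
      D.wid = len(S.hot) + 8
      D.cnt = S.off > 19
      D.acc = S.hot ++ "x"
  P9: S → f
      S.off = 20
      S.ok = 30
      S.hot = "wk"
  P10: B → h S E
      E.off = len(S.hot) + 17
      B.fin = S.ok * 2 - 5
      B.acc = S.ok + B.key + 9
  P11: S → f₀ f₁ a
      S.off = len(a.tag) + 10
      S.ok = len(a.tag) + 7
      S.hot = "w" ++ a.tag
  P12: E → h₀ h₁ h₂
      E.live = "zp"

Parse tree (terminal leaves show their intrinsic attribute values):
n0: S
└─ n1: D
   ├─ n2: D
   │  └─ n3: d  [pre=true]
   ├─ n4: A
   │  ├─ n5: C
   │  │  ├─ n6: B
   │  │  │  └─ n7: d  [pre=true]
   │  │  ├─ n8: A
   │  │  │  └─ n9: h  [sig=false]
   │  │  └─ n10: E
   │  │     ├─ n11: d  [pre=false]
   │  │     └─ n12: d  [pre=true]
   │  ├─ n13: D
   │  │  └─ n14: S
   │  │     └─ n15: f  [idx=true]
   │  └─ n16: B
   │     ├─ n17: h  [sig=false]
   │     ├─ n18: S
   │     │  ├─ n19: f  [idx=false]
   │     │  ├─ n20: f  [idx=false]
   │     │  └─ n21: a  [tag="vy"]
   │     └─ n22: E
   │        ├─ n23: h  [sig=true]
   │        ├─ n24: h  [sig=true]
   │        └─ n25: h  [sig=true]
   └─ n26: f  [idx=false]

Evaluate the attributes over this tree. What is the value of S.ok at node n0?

30

1. n3.pre = true  [terminal]
2. n2.wid = 23  [23]
3. n2.cnt = false  [false]
4. n2.acc = "pv"  ["pv"]
5. n4.ok = 30  [D₁.wid + 7]
6. n5.off = "vy"  ["vy"]
7. n6.off = true  [true]
8. n6.key = -5  [len(C.off) - 7]
9. n7.pre = true  [terminal]
10. n6.fin = -6  [B.key - 1]
11. n6.acc = 26  [B.key + 31]
12. n8.ok = 8  [B.fin + B.acc - 12]
13. n9.sig = false  [terminal]
14. n8.depth = 1  [1]
15. n8.lab = "pv"  ["pv"]
16. n10.off = 5  [B.fin + B.acc - 15]
17. n11.pre = false  [terminal]
18. n12.pre = true  [terminal]
19. n10.live = "wk"  ["wk"]
20. n5.cnt = 28  [B.fin + 34]
21. n15.idx = true  [terminal]
22. n14.off = 20  [20]
23. n14.ok = 30  [30]
24. n14.hot = "wk"  ["wk"]
25. n13.wid = 10  [len(S.hot) + 8]
26. n13.cnt = true  [S.off > 19]
27. n13.acc = "wkx"  [S.hot ++ "x"]
28. n16.off = true  [D.cnt == true]
29. n16.key = 8  [D.wid * -2 + 28]
30. n17.sig = false  [terminal]
31. n19.idx = false  [terminal]
32. n20.idx = false  [terminal]
33. n21.tag = "vy"  [terminal]
34. n18.off = 12  [len(a.tag) + 10]
35. n18.ok = 9  [len(a.tag) + 7]
36. n18.hot = "wvy"  ["w" ++ a.tag]
37. n22.off = 20  [len(S.hot) + 17]
38. n23.sig = true  [terminal]
39. n24.sig = true  [terminal]
40. n25.sig = true  [terminal]
41. n22.live = "zp"  ["zp"]
42. n16.fin = 13  [S.ok * 2 - 5]
43. n16.acc = 26  [S.ok + B.key + 9]
44. n4.depth = 15  [B.acc + B.fin - 24]
45. n4.lab = "wkxz"  [D.acc ++ "z"]
46. n26.idx = false  [terminal]
47. n1.wid = 14  [len(A.lab) + 10]
48. n1.cnt = false  [D₁.cnt == true]
49. n1.acc = "mpv"  ["m" ++ D₁.acc]
50. n0.off = 9  [D.wid * 3 - 33]
51. n0.ok = 30  [D.wid * 2 + 2]
52. n0.hot = "nmpv"  ["n" ++ D.acc]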